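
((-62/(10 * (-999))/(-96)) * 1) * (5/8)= -31/767232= -0.00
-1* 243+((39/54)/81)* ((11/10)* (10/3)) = -1062739/4374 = -242.97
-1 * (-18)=18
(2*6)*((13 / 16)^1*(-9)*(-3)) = 263.25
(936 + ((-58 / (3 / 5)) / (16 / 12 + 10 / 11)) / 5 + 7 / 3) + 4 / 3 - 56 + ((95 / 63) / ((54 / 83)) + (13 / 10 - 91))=247865668 / 314685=787.66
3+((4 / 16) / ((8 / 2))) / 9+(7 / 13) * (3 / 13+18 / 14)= 93049 / 24336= 3.82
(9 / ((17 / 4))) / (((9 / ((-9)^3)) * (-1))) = 2916 / 17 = 171.53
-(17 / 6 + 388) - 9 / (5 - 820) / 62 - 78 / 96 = -391.65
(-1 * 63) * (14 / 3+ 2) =-420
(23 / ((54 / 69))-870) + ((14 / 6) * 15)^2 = 6919 / 18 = 384.39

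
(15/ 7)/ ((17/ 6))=90/ 119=0.76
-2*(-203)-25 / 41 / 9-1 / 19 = 2845622 / 7011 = 405.88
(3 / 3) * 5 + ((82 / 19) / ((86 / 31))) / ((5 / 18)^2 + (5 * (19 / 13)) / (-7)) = 78968761 / 23288585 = 3.39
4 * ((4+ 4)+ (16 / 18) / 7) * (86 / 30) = 88064 / 945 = 93.19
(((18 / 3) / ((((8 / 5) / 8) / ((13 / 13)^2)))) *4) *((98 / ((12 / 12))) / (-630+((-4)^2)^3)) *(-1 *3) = -17640 / 1733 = -10.18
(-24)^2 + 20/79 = 576.25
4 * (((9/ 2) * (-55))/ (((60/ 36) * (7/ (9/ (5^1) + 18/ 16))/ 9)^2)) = -987948819/ 196000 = -5040.56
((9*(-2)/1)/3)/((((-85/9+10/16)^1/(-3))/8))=-10368/635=-16.33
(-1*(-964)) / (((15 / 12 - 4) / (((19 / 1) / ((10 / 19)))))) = -696008 / 55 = -12654.69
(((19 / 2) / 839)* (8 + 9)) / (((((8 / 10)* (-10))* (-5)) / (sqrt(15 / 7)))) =323* sqrt(105) / 469840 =0.01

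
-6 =-6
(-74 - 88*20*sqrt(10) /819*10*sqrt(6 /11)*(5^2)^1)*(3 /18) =-40000*sqrt(165) /2457 - 37 /3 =-221.45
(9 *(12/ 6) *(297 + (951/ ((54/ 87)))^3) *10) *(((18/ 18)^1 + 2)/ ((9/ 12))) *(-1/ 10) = -258970658736.33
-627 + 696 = 69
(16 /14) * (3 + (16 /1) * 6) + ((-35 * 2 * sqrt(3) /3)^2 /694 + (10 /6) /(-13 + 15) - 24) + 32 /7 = 1412237 /14574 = 96.90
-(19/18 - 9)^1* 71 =564.06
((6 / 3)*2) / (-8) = -1 / 2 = -0.50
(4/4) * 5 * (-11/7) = -55/7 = -7.86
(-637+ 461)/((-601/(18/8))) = 0.66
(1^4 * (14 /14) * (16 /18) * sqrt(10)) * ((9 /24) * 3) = sqrt(10) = 3.16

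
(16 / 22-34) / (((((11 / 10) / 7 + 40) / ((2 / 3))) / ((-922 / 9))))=56.59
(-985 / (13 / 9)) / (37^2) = -8865 / 17797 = -0.50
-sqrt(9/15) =-sqrt(15)/5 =-0.77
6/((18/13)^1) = 13/3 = 4.33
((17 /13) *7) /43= 119 /559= 0.21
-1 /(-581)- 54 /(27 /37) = -42993 /581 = -74.00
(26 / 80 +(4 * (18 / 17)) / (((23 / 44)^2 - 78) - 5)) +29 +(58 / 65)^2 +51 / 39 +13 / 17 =173998920223 / 5413374200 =32.14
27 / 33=9 / 11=0.82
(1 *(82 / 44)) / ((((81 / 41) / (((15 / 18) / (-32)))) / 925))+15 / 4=-6491585 / 342144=-18.97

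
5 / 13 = 0.38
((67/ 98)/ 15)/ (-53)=-67/ 77910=-0.00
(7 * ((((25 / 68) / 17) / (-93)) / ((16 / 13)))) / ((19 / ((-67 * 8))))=152425 / 4085304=0.04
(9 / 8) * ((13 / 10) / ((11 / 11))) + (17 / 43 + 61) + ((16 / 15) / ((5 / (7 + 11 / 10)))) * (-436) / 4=-125.49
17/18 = 0.94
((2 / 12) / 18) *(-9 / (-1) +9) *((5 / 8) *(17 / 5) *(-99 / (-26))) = 561 / 416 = 1.35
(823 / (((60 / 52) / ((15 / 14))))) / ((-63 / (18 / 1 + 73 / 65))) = -1022989 / 4410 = -231.97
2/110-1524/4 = -20954/55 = -380.98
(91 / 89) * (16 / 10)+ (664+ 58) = 723.64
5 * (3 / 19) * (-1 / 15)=-1 / 19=-0.05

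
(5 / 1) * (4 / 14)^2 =20 / 49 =0.41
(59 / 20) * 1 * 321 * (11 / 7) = 208329 / 140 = 1488.06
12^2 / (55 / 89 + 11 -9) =12816 / 233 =55.00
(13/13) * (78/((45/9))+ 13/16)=1313/80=16.41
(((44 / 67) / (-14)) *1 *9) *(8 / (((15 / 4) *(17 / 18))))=-38016 / 39865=-0.95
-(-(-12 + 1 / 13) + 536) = -7123 / 13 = -547.92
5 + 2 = 7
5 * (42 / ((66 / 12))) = 420 / 11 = 38.18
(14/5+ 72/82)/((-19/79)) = -59566/3895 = -15.29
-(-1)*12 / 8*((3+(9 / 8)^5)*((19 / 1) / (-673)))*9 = -80722089 / 44105728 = -1.83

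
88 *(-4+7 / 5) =-1144 / 5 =-228.80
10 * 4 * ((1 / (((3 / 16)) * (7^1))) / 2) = 320 / 21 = 15.24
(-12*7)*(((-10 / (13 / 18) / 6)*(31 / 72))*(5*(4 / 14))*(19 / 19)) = 1550 / 13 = 119.23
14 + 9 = 23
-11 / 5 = -2.20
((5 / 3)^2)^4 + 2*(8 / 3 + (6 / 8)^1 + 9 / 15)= 4433317 / 65610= 67.57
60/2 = 30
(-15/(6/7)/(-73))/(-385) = -1/1606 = -0.00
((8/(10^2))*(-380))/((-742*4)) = 0.01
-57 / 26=-2.19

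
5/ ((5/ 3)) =3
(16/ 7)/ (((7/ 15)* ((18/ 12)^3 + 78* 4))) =640/ 41209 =0.02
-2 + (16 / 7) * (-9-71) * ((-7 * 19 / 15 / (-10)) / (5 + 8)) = -2822 / 195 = -14.47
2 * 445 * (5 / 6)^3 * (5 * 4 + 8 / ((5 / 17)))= 656375 / 27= 24310.19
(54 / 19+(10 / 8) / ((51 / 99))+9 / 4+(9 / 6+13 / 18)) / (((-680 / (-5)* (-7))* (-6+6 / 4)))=56633 / 24907176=0.00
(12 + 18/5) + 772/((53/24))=365.18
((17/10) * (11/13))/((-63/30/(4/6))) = -374/819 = -0.46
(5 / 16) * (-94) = -235 / 8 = -29.38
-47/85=-0.55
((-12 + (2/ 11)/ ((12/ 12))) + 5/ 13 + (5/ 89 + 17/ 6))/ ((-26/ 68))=11091497/ 496353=22.35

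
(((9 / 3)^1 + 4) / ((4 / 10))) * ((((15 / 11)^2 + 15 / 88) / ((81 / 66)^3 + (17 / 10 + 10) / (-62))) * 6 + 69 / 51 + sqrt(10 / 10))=169.59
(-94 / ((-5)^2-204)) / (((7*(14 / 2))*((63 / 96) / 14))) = 0.23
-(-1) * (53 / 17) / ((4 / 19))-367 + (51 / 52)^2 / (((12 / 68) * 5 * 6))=-352.01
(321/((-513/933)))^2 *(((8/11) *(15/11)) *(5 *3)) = 221471745800/43681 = 5070207.77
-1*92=-92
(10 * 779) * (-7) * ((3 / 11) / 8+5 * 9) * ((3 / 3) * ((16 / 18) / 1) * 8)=-576273040 / 33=-17462819.39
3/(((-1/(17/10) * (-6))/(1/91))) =17/1820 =0.01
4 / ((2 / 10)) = 20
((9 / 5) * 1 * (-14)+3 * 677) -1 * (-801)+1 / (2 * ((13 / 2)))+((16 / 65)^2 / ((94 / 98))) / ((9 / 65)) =15437525 / 5499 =2807.33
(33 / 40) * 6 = 99 / 20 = 4.95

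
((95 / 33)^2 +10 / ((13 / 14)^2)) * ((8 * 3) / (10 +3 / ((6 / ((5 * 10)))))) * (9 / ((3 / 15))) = 87831960 / 143143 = 613.60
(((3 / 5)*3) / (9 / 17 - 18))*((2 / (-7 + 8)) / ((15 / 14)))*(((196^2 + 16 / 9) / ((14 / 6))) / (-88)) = 587792 / 16335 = 35.98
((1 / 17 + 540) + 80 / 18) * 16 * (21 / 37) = 9330608 / 1887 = 4944.68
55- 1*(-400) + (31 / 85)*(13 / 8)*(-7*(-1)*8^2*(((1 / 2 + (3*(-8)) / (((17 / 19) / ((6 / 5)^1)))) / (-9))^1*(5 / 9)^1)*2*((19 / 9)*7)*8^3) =8279169873611 / 1053405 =7859436.66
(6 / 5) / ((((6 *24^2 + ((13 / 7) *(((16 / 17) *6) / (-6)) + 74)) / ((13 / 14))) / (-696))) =-2652 / 12065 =-0.22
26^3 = 17576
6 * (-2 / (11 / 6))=-72 / 11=-6.55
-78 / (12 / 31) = -403 / 2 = -201.50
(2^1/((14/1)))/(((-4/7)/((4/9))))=-1/9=-0.11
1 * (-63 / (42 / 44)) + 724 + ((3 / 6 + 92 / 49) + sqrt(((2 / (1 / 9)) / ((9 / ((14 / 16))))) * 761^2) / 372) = 761 * sqrt(7) / 744 + 64717 / 98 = 663.08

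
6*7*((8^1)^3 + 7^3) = 35910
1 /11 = 0.09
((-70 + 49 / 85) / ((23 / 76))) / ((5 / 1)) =-448476 / 9775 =-45.88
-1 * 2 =-2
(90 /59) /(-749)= -90 /44191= -0.00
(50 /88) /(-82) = -0.01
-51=-51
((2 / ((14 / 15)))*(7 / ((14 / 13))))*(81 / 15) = 1053 / 14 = 75.21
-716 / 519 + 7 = 2917 / 519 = 5.62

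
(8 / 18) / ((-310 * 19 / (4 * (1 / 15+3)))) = -0.00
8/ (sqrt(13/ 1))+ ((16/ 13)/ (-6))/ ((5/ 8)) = 1.89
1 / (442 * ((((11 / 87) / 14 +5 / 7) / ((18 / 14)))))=783 / 194701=0.00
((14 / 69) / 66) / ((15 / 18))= 14 / 3795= 0.00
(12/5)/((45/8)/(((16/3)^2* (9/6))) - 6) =-0.41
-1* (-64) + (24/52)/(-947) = 787898/12311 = 64.00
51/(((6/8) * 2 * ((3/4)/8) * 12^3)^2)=17/19683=0.00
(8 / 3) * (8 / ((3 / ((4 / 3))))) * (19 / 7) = 25.74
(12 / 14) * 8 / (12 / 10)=40 / 7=5.71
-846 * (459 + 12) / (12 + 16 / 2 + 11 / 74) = -9828828 / 497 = -19776.31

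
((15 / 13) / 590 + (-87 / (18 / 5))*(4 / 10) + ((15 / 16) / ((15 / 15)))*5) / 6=-183241 / 220896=-0.83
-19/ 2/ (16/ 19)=-11.28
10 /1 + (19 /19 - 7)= 4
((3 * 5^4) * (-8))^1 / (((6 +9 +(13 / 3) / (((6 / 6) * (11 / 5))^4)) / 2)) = -131769000 / 66697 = -1975.64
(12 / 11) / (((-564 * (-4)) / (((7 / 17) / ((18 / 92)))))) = 161 / 158202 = 0.00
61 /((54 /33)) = 671 /18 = 37.28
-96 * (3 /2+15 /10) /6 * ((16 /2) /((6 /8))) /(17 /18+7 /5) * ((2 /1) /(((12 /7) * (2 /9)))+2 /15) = -248064 /211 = -1175.66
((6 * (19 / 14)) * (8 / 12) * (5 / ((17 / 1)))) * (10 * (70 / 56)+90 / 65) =34295 / 1547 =22.17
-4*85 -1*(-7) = -333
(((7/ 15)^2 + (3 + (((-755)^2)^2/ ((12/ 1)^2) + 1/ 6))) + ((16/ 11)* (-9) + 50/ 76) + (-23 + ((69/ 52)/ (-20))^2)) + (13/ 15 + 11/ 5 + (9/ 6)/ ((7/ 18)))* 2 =6427007707693384283/ 2848285440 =2256447902.81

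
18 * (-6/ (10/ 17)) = -918/ 5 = -183.60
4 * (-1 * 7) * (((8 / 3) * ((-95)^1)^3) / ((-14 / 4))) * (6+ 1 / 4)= -342950000 / 3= -114316666.67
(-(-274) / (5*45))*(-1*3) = -3.65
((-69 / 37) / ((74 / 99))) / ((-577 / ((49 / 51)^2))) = 0.00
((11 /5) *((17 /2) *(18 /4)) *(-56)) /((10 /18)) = -212058 /25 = -8482.32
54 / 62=27 / 31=0.87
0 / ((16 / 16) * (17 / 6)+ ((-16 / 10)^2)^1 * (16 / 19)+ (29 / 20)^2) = 0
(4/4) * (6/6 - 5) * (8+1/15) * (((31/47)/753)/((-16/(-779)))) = -2922029/2123460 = -1.38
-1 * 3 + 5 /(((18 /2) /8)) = 1.44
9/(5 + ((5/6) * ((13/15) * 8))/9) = 729/457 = 1.60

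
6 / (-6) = -1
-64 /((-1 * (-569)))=-64 /569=-0.11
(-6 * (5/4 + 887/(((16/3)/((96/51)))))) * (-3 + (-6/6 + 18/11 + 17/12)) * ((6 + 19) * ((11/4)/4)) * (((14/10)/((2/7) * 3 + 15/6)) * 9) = 5890933125/51136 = 115201.29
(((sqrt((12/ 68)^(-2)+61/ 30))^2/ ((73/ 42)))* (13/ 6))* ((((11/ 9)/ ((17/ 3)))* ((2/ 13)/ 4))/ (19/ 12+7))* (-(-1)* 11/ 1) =2602831/ 5752035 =0.45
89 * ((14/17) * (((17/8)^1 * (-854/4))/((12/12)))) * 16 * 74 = -39371108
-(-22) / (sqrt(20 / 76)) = 22 * sqrt(95) / 5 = 42.89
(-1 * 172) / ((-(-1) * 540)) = -43 / 135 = -0.32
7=7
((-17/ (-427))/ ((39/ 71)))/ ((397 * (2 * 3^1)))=1207/ 39667446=0.00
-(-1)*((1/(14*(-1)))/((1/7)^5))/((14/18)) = -3087/2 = -1543.50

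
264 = 264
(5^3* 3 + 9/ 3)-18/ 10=1881/ 5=376.20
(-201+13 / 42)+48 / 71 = -596443 / 2982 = -200.01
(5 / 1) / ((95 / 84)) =84 / 19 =4.42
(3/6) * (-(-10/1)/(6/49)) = 245/6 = 40.83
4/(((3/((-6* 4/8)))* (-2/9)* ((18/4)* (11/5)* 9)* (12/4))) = 20/297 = 0.07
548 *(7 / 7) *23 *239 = 3012356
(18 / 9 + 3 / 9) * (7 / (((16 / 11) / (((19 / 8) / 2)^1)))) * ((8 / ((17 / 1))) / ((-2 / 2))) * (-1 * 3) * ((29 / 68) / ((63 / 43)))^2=324996881 / 203751936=1.60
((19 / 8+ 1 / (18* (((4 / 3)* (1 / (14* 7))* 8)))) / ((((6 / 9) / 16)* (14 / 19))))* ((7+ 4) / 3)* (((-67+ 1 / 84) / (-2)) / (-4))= -325763911 / 112896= -2885.52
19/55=0.35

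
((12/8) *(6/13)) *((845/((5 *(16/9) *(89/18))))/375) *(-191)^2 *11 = 1267678269/89000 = 14243.58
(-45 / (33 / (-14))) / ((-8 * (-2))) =105 / 88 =1.19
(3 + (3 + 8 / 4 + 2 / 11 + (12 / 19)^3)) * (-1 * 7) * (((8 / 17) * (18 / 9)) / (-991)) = 71267616 / 1271089303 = 0.06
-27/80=-0.34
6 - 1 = 5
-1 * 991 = -991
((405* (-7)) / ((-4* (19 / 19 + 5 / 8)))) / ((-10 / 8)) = -4536 / 13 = -348.92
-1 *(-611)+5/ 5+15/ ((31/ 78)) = 20142/ 31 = 649.74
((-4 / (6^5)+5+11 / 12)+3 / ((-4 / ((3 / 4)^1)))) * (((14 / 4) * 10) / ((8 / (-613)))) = -14357.83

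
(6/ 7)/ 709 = 6/ 4963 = 0.00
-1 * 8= -8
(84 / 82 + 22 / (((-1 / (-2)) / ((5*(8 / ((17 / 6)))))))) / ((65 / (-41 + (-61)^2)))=319184064 / 9061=35226.14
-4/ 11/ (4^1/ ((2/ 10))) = -1/ 55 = -0.02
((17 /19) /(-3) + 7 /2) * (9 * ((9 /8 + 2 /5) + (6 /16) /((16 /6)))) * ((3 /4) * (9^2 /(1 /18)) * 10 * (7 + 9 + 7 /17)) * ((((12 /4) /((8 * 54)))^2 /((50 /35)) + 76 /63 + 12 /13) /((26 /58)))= 4148357498364789 /101384192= 40917202.34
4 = 4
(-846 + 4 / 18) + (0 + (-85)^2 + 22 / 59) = 3387565 / 531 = 6379.60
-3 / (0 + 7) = -3 / 7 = -0.43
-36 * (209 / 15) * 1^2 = -2508 / 5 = -501.60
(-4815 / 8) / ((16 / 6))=-225.70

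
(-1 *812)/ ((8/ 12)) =-1218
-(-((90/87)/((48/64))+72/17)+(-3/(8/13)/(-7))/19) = 2925925/524552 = 5.58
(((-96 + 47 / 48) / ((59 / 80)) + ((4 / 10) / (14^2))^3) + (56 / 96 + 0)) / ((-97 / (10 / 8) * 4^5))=890279395191 / 551571641958400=0.00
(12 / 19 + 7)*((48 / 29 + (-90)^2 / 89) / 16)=15735 / 356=44.20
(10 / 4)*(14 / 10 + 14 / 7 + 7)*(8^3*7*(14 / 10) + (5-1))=652808 / 5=130561.60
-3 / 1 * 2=-6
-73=-73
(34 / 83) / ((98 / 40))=680 / 4067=0.17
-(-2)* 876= 1752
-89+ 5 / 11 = -974 / 11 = -88.55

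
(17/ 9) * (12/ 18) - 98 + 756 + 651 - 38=34351/ 27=1272.26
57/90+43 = 1309/30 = 43.63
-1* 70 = -70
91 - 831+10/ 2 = -735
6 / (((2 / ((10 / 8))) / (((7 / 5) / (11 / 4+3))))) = 21 / 23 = 0.91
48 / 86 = 24 / 43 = 0.56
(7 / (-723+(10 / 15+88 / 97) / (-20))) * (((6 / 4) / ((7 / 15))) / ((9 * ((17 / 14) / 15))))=-1527750 / 35770703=-0.04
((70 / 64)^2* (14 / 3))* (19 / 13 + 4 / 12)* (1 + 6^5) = 2334072125 / 29952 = 77927.09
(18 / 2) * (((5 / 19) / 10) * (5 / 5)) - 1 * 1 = -29 / 38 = -0.76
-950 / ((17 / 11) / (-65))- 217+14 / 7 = 39740.88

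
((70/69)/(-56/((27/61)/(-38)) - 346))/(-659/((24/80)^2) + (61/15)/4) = -56700/1825649641303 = -0.00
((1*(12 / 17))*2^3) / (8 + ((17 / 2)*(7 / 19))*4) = 304 / 1105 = 0.28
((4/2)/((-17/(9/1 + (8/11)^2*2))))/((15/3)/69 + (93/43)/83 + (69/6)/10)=-11987985480/12648992851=-0.95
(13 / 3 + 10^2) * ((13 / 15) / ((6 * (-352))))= -4069 / 95040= -0.04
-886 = -886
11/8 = 1.38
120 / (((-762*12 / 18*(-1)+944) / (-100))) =-1000 / 121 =-8.26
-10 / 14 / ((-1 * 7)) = 5 / 49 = 0.10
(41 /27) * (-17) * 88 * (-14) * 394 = 338329376 /27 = 12530717.63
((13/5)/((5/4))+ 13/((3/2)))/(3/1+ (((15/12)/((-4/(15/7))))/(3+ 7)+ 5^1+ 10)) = 13888/23175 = 0.60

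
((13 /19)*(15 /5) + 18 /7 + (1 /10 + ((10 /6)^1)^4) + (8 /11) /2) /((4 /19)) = 15172823 /249480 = 60.82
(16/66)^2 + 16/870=0.08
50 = 50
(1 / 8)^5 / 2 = 0.00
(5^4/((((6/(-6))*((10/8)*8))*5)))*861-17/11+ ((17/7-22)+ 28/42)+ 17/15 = -8301999/770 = -10781.82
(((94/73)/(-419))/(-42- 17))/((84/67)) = 3149/75794586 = 0.00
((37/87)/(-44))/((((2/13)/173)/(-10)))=416065/3828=108.69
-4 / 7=-0.57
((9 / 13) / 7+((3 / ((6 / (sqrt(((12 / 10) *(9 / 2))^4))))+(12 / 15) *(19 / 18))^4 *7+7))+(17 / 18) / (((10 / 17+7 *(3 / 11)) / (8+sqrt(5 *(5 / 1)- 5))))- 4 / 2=3179 *sqrt(5) / 4203+690483643853984284919 / 1742642606250000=396229.60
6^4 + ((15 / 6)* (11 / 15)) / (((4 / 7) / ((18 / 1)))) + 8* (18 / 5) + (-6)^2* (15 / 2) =33051 / 20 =1652.55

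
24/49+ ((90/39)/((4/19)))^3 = 1134728949/861224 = 1317.58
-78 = -78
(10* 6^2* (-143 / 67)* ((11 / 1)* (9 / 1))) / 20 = -254826 / 67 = -3803.37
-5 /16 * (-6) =15 /8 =1.88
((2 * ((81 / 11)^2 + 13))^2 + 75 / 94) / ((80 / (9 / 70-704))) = -1225763619265901 / 7707022400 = -159045.03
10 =10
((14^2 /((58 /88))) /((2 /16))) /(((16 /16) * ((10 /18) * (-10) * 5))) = -85.65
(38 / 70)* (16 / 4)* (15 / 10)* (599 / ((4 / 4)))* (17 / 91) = 1160862 / 3185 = 364.48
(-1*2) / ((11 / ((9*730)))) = -13140 / 11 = -1194.55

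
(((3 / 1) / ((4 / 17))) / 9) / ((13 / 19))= 323 / 156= 2.07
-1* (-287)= 287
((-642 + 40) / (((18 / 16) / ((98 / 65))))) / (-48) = 29498 / 1755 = 16.81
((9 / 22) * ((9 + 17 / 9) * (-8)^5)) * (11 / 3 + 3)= -973110.30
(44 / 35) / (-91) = -44 / 3185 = -0.01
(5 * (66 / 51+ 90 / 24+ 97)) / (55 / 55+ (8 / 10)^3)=160625 / 476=337.45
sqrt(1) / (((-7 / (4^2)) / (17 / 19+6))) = -2096 / 133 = -15.76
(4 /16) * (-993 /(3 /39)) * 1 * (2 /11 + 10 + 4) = -503451 /11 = -45768.27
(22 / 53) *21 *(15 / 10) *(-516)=-357588 / 53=-6746.94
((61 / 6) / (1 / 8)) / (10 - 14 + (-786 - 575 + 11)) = -122 / 2031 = -0.06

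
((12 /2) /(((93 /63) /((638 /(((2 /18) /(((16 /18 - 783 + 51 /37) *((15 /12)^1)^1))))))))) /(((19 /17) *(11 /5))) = -201871076400 /21793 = -9263115.51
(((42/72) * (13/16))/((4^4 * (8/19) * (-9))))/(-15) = 1729/53084160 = 0.00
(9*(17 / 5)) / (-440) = -0.07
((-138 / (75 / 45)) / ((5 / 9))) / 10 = -1863 / 125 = -14.90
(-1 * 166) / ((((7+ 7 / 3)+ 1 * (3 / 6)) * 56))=-249 / 826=-0.30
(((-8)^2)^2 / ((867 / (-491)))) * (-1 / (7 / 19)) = 6296.19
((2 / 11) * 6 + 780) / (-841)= -8592 / 9251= -0.93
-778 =-778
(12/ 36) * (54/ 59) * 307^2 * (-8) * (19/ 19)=-230031.46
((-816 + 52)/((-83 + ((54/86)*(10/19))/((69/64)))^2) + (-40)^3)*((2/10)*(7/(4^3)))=-270433819107235497/193166676435920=-1400.00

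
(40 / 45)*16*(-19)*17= -41344 / 9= -4593.78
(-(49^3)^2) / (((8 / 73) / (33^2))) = -1100340808617897 / 8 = -137542601077237.12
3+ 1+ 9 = 13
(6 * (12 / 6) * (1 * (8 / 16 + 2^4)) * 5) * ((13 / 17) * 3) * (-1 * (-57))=2200770 / 17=129457.06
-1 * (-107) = 107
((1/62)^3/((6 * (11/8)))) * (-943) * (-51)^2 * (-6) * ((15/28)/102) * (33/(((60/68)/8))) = 2452743/208537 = 11.76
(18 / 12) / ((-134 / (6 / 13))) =-9 / 1742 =-0.01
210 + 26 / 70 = 210.37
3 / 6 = 1 / 2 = 0.50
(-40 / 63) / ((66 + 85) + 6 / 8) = -160 / 38241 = -0.00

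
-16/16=-1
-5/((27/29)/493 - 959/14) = 28594/391727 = 0.07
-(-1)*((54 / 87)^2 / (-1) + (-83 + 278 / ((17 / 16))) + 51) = 3277756 / 14297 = 229.26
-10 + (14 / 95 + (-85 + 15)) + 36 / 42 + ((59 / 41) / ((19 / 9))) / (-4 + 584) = -49967695 / 632548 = -78.99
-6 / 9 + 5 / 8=-1 / 24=-0.04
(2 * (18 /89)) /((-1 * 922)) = -18 /41029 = -0.00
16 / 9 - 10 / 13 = 118 / 117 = 1.01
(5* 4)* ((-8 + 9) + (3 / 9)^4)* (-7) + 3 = -11237 / 81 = -138.73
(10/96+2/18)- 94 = -13505/144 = -93.78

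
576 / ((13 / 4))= 2304 / 13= 177.23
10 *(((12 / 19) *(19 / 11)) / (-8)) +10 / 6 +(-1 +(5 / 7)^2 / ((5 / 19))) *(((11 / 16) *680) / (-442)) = -29005 / 42042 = -0.69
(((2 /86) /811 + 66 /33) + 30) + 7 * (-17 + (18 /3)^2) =5754046 /34873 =165.00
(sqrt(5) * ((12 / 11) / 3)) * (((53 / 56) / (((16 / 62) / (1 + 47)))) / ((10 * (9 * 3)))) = 1643 * sqrt(5) / 6930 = 0.53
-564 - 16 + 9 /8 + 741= 1297 /8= 162.12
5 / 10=1 / 2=0.50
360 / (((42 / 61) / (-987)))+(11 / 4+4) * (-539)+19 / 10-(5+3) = -10394087 / 20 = -519704.35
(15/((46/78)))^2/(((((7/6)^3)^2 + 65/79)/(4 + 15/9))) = 7147826337600/6520935919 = 1096.14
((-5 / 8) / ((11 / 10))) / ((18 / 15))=-125 / 264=-0.47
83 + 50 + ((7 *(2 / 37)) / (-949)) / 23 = 107410653 / 807599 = 133.00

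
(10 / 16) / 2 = 5 / 16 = 0.31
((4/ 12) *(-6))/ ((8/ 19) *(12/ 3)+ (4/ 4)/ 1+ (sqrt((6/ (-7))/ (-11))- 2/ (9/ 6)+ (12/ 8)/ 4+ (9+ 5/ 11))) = -3938232144/ 22001826151+ 4574592 *sqrt(462)/ 22001826151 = -0.17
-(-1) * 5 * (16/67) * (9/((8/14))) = 18.81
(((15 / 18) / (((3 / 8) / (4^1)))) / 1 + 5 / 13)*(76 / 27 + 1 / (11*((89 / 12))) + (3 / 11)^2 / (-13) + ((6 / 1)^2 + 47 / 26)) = 333256646555 / 884501046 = 376.77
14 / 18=7 / 9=0.78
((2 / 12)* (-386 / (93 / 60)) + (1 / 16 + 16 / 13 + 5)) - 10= -874583 / 19344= -45.21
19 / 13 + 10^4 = 130019 / 13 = 10001.46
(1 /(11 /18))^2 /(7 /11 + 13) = 54 /275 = 0.20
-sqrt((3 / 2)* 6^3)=-18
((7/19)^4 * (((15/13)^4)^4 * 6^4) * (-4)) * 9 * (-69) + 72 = 50776446455557159208089245192/86717757925361180058961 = 585536.89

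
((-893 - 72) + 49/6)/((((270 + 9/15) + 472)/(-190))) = 2726975/11139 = 244.81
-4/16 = -1/4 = -0.25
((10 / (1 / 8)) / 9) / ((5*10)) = 8 / 45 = 0.18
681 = 681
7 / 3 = 2.33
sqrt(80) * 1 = 4 * sqrt(5) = 8.94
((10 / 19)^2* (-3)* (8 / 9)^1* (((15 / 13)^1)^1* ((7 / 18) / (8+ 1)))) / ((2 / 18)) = -14000 / 42237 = -0.33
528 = 528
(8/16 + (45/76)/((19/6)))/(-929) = -248/335369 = -0.00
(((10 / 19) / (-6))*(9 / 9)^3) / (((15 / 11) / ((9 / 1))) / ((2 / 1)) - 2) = 110 / 2413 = 0.05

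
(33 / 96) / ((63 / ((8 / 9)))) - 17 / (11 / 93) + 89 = -1365215 / 24948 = -54.72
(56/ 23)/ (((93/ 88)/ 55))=271040/ 2139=126.71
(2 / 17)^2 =4 / 289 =0.01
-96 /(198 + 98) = -12 /37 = -0.32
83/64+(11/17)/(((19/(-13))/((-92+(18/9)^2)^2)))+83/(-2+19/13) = -518229041/144704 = -3581.30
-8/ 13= -0.62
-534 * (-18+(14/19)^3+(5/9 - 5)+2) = 220250080/20577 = 10703.70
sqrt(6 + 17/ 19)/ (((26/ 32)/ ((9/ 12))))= 12 * sqrt(2489)/ 247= 2.42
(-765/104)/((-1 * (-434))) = -765/45136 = -0.02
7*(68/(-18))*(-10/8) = 595/18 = 33.06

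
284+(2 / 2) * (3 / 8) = 2275 / 8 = 284.38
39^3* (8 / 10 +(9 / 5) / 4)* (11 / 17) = 3262545 / 68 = 47978.60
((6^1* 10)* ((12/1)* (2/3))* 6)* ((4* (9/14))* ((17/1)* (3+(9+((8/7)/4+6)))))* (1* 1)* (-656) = -73999319040/49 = -1510190184.49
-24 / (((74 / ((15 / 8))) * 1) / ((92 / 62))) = -1035 / 1147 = -0.90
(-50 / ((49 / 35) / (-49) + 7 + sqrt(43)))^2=343646187500 / 47073321 - 52307500000 * sqrt(43) / 47073321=13.66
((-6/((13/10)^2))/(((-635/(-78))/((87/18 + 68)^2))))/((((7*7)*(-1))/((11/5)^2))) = 92428996/404495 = 228.50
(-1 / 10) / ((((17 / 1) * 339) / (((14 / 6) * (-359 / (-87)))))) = -2513 / 15041430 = -0.00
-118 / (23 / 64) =-7552 / 23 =-328.35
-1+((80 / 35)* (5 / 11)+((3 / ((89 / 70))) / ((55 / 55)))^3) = 13.18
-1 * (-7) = 7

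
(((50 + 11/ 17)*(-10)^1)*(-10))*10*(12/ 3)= 3444000/ 17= 202588.24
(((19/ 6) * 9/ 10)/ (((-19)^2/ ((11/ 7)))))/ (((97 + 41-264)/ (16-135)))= 0.01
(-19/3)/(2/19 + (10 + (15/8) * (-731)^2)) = -2888/456883263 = -0.00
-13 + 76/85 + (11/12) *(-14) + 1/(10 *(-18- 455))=-3008069/120615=-24.94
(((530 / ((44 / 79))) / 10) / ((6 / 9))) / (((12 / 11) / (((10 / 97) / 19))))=0.71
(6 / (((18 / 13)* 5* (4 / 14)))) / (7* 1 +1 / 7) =637 / 1500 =0.42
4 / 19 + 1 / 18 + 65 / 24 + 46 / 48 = 1345 / 342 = 3.93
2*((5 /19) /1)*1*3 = 30 /19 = 1.58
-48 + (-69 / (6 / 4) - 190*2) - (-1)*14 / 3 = -1408 / 3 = -469.33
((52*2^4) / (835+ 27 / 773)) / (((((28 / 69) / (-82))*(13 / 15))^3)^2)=4513617295801333245092724328125 / 28196106195840674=160079454391725.76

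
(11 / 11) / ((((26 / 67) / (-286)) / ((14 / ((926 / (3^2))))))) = -46431 / 463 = -100.28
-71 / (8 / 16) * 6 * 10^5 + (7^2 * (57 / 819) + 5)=-3322799672 / 39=-85199991.59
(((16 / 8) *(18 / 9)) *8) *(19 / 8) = 76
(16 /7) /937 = 16 /6559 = 0.00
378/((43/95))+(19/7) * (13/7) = 840.16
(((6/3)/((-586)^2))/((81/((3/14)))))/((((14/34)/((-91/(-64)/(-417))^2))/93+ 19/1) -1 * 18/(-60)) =445315/11564064965904678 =0.00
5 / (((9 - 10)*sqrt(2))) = -5*sqrt(2) / 2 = -3.54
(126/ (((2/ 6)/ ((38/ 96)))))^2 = 1432809/ 64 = 22387.64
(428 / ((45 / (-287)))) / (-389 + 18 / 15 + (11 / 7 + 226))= 214963 / 12618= 17.04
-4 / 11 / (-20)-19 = -1044 / 55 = -18.98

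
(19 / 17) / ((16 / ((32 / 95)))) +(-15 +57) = 3572 / 85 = 42.02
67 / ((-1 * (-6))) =67 / 6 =11.17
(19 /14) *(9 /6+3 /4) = 171 /56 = 3.05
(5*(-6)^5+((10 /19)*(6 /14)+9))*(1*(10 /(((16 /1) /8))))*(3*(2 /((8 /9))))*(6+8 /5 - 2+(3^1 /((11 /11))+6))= -10189701423 /532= -19153574.10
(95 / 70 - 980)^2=187717401 / 196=957741.84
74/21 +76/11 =2410/231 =10.43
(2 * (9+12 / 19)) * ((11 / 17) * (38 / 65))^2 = 3365736 / 1221025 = 2.76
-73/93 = -0.78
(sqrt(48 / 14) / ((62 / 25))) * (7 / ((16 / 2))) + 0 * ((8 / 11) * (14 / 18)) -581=-581 + 25 * sqrt(42) / 248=-580.35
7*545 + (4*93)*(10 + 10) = 11255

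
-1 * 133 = -133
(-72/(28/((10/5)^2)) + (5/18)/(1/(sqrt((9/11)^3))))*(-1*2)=144/7 - 15*sqrt(11)/121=20.16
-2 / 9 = -0.22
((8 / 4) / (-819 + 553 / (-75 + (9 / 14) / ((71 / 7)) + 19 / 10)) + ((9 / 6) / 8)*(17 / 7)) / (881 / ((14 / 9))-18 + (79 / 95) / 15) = 0.00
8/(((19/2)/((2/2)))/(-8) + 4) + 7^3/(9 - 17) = -14411/360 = -40.03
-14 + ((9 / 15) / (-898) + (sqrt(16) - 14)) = -107763 / 4490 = -24.00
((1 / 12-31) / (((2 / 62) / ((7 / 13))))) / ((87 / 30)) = -402535 / 2262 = -177.96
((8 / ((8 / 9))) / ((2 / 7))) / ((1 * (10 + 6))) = 63 / 32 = 1.97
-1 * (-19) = 19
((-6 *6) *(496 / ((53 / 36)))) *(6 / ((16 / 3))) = -723168 / 53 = -13644.68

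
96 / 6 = 16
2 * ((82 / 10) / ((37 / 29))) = 2378 / 185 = 12.85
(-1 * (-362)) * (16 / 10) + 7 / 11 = 579.84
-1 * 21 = -21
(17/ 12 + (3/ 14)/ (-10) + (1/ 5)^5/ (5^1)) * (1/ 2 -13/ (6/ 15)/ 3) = -28385677/ 1968750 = -14.42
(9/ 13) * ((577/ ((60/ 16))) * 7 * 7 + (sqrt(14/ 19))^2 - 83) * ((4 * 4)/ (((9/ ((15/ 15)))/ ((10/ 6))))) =34004848/ 2223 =15296.83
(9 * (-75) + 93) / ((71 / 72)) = -41904 / 71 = -590.20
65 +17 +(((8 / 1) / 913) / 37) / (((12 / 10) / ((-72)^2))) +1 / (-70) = 196288359 / 2364670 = 83.01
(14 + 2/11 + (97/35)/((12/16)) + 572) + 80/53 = 36201724/61215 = 591.39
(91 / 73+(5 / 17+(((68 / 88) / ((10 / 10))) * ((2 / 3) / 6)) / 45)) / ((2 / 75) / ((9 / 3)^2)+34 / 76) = 1620416615 / 473048103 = 3.43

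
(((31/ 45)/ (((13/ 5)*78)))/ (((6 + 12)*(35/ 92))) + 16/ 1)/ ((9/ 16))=367971728/ 12936105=28.45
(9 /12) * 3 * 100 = 225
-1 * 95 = -95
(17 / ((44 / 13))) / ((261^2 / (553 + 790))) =296803 / 2997324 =0.10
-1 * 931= -931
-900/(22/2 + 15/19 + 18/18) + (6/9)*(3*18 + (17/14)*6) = -5578/189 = -29.51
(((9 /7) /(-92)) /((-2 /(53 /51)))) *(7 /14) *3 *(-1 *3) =-1431 /43792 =-0.03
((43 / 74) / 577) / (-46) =-43 / 1964108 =-0.00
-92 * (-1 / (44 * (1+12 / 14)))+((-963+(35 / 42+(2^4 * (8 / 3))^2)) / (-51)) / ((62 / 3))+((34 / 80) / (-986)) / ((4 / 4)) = 489587051 / 1573537680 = 0.31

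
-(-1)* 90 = 90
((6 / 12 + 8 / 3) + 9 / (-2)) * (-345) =460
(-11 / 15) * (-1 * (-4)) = -44 / 15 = -2.93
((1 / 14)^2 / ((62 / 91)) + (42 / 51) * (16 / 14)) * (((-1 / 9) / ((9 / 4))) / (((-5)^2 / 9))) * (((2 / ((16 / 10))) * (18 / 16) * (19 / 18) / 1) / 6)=-0.00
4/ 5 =0.80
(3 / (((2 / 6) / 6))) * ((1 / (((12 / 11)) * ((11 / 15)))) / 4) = 135 / 8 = 16.88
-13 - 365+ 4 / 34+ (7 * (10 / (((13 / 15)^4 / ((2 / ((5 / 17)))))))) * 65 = 54463.95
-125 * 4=-500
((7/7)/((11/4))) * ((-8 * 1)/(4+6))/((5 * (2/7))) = -56/275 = -0.20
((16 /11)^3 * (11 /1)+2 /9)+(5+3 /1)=45818 /1089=42.07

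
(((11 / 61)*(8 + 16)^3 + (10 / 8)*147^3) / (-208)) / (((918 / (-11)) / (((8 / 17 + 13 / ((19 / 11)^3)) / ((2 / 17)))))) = 137850194931669 / 23671341824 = 5823.51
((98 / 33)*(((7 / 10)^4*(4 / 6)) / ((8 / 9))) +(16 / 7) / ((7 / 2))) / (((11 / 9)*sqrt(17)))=115243209*sqrt(17) / 2015860000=0.24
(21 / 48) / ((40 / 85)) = 119 / 128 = 0.93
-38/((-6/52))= 988/3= 329.33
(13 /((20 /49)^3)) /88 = 1529437 /704000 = 2.17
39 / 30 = 13 / 10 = 1.30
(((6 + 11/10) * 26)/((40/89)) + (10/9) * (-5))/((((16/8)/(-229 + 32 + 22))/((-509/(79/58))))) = 75358757621/5688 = 13248726.73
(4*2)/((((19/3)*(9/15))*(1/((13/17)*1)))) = 520/323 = 1.61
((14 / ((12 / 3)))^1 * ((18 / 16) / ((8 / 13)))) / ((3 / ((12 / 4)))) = 819 / 128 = 6.40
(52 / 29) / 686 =0.00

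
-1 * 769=-769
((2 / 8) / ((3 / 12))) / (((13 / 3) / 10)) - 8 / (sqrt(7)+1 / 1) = 142 / 39 - 4*sqrt(7) / 3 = 0.11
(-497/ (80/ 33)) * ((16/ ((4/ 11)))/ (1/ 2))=-180411/ 10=-18041.10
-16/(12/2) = -8/3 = -2.67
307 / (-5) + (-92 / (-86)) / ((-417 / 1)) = -5505047 / 89655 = -61.40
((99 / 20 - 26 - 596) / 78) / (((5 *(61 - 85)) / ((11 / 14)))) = 0.05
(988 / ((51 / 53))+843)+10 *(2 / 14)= 668009 / 357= 1871.17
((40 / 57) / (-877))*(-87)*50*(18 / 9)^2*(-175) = -40600000 / 16663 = -2436.54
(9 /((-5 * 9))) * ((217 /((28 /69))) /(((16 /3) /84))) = -134757 /80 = -1684.46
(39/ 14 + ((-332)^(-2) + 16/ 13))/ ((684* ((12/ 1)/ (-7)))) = -40286963/ 11761341696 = -0.00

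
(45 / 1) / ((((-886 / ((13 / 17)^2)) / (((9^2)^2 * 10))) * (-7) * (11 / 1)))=25.31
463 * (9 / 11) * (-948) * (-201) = 794013516 / 11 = 72183046.91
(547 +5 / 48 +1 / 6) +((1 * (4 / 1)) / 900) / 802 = 790040183 / 1443600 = 547.27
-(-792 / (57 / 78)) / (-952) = -2574 / 2261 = -1.14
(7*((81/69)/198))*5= 105/506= 0.21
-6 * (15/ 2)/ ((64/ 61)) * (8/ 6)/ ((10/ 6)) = -549/ 16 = -34.31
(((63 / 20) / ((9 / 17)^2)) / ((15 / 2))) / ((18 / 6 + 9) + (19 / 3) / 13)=26299 / 219150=0.12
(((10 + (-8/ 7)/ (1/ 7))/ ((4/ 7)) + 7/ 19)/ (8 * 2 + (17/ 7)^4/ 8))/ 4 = 117649/ 2475377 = 0.05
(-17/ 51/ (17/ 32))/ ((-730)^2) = -8/ 6794475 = -0.00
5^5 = 3125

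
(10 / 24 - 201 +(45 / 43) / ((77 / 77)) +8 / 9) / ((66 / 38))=-5842633 / 51084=-114.37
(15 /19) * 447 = 6705 /19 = 352.89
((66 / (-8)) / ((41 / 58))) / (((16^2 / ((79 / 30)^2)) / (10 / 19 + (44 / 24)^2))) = -5293747261 / 4307558400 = -1.23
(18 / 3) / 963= 2 / 321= 0.01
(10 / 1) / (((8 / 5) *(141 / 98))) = 1225 / 282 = 4.34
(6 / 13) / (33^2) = 2 / 4719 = 0.00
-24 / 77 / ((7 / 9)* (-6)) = 36 / 539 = 0.07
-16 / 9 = -1.78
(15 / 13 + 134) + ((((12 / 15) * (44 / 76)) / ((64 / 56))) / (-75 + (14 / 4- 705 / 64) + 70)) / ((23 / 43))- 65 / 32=96879419083 / 728076960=133.06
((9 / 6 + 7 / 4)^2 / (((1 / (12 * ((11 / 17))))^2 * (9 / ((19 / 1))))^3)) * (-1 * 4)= -2102827147193344 / 24137569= -87118431.32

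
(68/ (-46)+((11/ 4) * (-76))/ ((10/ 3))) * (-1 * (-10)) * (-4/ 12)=14761/ 69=213.93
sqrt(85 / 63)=sqrt(595) / 21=1.16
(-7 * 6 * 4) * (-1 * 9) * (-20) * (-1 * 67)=2026080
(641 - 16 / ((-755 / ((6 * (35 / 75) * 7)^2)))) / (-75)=-12252539 / 1415625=-8.66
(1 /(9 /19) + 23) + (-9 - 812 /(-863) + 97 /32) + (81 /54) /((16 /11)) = 2623943 /124272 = 21.11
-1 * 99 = -99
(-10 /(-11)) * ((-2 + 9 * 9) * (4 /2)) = 1580 /11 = 143.64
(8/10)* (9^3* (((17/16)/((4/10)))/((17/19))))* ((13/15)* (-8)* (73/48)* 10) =-1460511/8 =-182563.88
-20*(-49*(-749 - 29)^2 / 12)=148294580 / 3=49431526.67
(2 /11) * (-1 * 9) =-18 /11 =-1.64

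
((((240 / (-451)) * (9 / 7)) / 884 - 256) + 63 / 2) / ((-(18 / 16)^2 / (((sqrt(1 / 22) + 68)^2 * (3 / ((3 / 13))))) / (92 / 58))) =1844516290304 * sqrt(22) / 81573723 + 23455099712041952 / 1386753291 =17019736.81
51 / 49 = 1.04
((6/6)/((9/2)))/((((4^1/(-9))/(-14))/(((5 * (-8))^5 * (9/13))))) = -496246153.85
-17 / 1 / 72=-17 / 72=-0.24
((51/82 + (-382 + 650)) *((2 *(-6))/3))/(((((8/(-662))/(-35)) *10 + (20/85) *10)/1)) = -455.99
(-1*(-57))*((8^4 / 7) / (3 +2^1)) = 233472 / 35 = 6670.63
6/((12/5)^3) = 125/288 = 0.43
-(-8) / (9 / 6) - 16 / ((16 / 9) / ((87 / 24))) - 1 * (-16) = -271 / 24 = -11.29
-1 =-1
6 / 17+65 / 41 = 1351 / 697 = 1.94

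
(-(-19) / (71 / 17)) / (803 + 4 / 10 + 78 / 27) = 14535 / 2576093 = 0.01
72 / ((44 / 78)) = 1404 / 11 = 127.64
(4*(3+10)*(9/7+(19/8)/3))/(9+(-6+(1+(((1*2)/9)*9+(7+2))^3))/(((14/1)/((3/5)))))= 22685/13824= 1.64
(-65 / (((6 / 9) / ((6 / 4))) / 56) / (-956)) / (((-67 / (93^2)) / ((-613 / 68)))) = 21711022515 / 2177768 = 9969.39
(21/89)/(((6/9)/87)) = 5481/178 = 30.79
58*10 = 580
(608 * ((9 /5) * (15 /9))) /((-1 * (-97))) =1824 /97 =18.80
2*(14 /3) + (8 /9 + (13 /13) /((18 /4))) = 94 /9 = 10.44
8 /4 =2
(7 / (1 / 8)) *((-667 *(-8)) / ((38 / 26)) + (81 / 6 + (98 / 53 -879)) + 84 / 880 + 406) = 9904496518 / 55385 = 178829.95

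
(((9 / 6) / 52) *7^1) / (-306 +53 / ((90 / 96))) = -315 / 389168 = -0.00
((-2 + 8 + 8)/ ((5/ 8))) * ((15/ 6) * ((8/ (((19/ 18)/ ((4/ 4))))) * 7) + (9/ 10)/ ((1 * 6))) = 1412796/ 475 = 2974.31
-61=-61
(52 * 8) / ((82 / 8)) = 1664 / 41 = 40.59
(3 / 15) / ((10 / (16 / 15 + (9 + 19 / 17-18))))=-869 / 6375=-0.14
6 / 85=0.07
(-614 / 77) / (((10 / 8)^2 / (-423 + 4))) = 2138.31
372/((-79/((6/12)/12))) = -31/158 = -0.20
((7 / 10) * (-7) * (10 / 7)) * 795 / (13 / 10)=-55650 / 13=-4280.77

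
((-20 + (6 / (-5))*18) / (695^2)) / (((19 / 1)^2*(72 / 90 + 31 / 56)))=-11648 / 66086997475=-0.00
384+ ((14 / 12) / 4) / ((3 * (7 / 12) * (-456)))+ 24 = 408.00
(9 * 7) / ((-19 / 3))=-189 / 19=-9.95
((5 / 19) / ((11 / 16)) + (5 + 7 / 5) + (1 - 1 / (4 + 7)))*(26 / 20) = 52247 / 5225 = 10.00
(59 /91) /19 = 59 /1729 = 0.03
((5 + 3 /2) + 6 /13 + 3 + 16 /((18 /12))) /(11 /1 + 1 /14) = 11263 /6045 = 1.86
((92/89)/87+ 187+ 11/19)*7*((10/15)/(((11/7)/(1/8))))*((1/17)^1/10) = 1988665/4854861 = 0.41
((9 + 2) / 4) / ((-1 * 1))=-11 / 4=-2.75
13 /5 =2.60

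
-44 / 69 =-0.64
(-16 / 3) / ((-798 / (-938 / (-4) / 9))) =268 / 1539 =0.17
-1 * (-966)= 966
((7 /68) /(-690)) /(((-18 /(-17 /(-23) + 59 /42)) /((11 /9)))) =22781 /1048943520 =0.00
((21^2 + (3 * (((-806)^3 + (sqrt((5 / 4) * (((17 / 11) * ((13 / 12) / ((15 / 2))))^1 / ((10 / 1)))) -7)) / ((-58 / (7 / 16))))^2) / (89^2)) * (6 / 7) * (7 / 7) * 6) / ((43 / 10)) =45598942528043809937361 / 6453080786944 -32987217249 * sqrt(12155) / 806635098368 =7066228365.09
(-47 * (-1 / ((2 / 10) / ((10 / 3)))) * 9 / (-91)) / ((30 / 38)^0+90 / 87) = -204450 / 5369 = -38.08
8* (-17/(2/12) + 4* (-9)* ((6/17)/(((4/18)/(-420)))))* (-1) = -3252048/17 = -191296.94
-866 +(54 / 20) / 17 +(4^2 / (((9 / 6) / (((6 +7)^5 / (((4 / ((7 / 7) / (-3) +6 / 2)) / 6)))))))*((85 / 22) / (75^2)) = 12641962631 / 1262250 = 10015.42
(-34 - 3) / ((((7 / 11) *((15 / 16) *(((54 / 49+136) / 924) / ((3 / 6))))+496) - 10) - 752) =3509968 / 25217029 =0.14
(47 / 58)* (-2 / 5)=-47 / 145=-0.32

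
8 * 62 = 496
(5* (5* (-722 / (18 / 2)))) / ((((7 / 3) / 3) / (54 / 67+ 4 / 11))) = -15559100 / 5159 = -3015.91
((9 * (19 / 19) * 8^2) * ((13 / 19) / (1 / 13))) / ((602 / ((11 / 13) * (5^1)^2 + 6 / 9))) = 1062048 / 5719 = 185.71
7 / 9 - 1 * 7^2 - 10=-524 / 9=-58.22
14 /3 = 4.67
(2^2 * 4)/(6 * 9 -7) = 16/47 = 0.34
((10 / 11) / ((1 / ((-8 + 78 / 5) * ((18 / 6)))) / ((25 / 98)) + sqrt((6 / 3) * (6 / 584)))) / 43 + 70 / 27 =4088999110 / 1364849541-812250 * sqrt(438) / 50549983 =2.66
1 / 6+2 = 13 / 6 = 2.17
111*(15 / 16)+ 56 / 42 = 5059 / 48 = 105.40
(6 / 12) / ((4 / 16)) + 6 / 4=7 / 2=3.50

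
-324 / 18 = -18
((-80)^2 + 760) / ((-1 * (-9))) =7160 / 9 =795.56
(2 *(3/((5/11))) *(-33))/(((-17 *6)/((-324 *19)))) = -2234628/85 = -26289.74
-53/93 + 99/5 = 8942/465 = 19.23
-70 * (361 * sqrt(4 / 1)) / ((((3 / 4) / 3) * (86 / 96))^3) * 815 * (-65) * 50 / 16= 59218842009600000 / 79507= 744825512339.79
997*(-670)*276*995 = -183443413800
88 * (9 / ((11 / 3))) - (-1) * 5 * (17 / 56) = 12181 / 56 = 217.52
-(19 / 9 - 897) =8054 / 9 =894.89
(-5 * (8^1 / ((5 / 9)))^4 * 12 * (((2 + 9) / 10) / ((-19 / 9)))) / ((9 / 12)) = 21284093952 / 11875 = 1792344.75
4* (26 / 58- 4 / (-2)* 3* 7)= 4924 / 29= 169.79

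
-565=-565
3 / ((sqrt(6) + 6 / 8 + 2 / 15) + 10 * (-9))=-962460 / 28568809 - 10800 * sqrt(6) / 28568809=-0.03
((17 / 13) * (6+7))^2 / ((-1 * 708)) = -289 / 708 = -0.41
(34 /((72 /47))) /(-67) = -799 /2412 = -0.33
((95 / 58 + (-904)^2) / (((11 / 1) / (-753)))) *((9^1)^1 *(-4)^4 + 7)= -82482277968009 / 638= -129282567347.98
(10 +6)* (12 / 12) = 16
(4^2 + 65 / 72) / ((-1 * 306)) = -1217 / 22032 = -0.06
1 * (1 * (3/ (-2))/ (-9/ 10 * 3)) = 5/ 9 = 0.56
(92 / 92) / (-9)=-1 / 9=-0.11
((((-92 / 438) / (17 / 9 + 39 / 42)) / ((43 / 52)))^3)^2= 1028164948912649621023632654336 / 1914776163918253560426998361035640625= 0.00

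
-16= -16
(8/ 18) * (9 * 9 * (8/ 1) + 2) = 2600/ 9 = 288.89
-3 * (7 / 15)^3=-343 / 1125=-0.30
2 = 2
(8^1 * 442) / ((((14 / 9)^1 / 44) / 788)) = 78814409.14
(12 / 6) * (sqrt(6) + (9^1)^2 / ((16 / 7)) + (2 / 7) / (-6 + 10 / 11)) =2 * sqrt(6) + 27739 / 392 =75.66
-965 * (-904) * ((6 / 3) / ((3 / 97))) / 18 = 84618920 / 27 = 3134034.07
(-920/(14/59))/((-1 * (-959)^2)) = 27140/6437767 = 0.00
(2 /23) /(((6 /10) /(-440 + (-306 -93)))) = -8390 /69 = -121.59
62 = 62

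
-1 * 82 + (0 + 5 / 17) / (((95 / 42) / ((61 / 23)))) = -606616 / 7429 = -81.66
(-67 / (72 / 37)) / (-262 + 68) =2479 / 13968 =0.18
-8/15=-0.53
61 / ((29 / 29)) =61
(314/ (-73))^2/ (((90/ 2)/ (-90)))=-197192/ 5329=-37.00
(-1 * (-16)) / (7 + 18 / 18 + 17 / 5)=80 / 57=1.40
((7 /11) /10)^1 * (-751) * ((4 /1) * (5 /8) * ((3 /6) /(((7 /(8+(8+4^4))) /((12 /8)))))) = -38301 /11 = -3481.91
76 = 76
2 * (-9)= -18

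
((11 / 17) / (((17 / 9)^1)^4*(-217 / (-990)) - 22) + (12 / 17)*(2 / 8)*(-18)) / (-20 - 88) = 63048829 / 2121166891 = 0.03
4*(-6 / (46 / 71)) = -852 / 23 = -37.04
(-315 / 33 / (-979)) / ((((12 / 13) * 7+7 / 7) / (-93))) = -0.12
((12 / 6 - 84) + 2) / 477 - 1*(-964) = 459748 / 477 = 963.83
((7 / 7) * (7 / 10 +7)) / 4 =77 / 40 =1.92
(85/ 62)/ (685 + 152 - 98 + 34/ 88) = 0.00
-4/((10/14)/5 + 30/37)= -1036/247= -4.19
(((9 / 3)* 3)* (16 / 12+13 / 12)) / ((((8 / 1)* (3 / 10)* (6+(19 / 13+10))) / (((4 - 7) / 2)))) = -5655 / 7264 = -0.78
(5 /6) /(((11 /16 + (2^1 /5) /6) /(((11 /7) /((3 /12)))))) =8800 /1267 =6.95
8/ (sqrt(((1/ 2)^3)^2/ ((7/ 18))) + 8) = 14336/ 14327 - 96 * sqrt(14)/ 14327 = 0.98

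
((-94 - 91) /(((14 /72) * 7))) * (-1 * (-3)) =-19980 /49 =-407.76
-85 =-85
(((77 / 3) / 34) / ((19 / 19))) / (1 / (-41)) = -3157 / 102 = -30.95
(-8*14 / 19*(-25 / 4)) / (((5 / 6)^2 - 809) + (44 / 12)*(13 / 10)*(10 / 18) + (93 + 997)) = 10800 / 83353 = 0.13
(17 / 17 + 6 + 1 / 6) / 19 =43 / 114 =0.38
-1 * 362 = -362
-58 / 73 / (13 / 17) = -986 / 949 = -1.04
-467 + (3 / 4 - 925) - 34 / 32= -22277 / 16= -1392.31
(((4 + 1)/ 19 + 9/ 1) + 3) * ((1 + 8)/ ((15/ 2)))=1398/ 95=14.72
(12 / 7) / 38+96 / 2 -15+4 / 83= 365317 / 11039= 33.09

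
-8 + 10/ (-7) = -66/ 7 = -9.43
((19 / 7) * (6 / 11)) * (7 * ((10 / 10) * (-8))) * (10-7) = -248.73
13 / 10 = 1.30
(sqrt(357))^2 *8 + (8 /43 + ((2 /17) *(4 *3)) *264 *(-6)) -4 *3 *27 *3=-257348 /731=-352.05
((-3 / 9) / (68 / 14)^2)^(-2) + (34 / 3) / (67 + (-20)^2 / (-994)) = 5009.34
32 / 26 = 16 / 13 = 1.23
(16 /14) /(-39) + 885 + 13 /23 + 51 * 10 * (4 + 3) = 27976310 /6279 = 4455.54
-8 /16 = -1 /2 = -0.50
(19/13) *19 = 361/13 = 27.77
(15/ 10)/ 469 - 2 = -2.00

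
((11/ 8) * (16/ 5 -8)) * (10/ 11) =-6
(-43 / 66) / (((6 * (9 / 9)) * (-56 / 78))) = 0.15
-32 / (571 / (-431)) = 13792 / 571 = 24.15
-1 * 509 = -509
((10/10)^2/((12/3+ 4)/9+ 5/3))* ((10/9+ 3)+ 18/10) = 266/115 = 2.31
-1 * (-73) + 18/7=75.57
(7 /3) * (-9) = -21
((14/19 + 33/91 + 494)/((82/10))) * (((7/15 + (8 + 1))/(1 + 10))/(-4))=-12.99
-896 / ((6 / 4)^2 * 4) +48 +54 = 22 / 9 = 2.44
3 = 3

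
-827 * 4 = -3308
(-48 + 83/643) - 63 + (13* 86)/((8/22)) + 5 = 3817657/1286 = 2968.63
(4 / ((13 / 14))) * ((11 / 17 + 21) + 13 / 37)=774872 / 8177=94.76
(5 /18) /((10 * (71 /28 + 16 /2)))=0.00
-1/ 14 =-0.07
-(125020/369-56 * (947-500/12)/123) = 27076/369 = 73.38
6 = 6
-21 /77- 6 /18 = -20 /33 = -0.61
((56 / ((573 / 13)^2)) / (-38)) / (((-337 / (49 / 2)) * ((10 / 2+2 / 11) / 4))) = 5101096 / 119830563459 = 0.00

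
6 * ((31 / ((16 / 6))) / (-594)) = -31 / 264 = -0.12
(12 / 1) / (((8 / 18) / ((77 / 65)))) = 2079 / 65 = 31.98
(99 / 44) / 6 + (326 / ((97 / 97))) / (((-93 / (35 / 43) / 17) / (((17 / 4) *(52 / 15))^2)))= -15157362167 / 1439640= -10528.58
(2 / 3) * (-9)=-6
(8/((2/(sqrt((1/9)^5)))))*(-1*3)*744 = -992/27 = -36.74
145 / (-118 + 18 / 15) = -725 / 584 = -1.24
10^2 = 100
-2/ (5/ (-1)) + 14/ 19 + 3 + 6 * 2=1533/ 95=16.14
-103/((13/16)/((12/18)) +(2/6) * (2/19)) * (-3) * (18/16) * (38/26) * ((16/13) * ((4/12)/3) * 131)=2805680448/386503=7259.14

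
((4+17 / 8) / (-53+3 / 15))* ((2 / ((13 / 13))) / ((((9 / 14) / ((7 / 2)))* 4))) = -0.32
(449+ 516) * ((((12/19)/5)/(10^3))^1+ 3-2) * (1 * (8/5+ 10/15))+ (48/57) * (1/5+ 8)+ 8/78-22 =1006193459/463125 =2172.62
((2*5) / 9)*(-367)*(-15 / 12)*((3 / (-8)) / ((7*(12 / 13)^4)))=-262047175 / 6967296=-37.61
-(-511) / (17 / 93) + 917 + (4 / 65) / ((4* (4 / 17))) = 16409409 / 4420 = 3712.54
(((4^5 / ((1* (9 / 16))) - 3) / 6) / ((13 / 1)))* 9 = 16357 / 78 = 209.71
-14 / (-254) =0.06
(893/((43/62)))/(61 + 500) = 2.30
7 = 7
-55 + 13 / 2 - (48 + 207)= -607 / 2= -303.50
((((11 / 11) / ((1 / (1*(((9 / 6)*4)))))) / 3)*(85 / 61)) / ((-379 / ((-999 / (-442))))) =-0.02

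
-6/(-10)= 0.60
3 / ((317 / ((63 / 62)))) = 189 / 19654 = 0.01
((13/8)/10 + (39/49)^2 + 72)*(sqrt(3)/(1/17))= 237705101*sqrt(3)/192080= 2143.47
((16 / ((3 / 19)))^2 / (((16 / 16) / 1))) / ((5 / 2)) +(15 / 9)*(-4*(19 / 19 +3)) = 183632 / 45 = 4080.71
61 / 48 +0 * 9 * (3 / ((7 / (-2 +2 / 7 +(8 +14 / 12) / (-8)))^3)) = 1.27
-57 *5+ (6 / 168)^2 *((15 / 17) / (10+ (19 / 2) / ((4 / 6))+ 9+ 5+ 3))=-10445819 / 36652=-285.00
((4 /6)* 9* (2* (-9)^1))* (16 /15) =-576 /5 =-115.20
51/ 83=0.61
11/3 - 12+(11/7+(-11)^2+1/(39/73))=10566/91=116.11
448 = 448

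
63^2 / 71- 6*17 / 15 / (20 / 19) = 175517 / 3550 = 49.44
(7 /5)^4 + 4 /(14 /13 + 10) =94561 /22500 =4.20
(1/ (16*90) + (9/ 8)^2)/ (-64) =-3647/ 184320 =-0.02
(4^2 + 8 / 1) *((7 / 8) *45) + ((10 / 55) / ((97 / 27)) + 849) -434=1451174 / 1067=1360.05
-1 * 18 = -18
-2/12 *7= -1.17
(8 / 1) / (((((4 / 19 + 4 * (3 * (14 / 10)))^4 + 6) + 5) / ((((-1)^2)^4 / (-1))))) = -651605000 / 6820598396811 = -0.00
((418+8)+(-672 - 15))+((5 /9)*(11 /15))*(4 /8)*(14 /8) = -56299 /216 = -260.64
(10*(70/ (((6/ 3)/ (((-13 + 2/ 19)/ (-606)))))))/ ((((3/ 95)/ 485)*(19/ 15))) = 519859375/ 5757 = 90300.40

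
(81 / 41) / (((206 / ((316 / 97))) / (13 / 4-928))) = -28.89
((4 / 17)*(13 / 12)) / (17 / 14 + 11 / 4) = 364 / 5661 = 0.06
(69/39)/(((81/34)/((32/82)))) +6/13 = 32438/43173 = 0.75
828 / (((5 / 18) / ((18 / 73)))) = 268272 / 365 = 734.99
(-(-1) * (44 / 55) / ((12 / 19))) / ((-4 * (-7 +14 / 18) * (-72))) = -19 / 26880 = -0.00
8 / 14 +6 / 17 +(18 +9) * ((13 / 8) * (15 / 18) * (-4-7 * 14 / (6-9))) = 998695 / 952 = 1049.05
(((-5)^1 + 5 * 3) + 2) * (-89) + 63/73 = -77901/73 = -1067.14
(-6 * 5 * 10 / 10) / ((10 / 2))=-6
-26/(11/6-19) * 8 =1248/103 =12.12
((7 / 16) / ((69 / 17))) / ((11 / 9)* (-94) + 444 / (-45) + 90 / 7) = -12495 / 12971264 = -0.00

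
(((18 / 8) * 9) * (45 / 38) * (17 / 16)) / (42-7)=12393 / 17024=0.73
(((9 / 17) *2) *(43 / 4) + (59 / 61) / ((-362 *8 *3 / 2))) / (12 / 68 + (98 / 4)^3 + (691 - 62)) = 51273401 / 69081361923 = 0.00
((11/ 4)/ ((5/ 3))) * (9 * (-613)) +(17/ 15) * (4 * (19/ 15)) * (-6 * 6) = -930977/ 100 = -9309.77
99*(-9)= -891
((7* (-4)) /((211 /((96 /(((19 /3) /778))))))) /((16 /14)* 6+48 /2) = -609952 /12027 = -50.72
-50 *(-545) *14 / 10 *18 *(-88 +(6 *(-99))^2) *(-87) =-21074188489200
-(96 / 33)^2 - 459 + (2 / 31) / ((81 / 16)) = -142025821 / 303831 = -467.45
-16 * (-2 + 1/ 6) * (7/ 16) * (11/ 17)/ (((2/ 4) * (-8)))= -847/ 408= -2.08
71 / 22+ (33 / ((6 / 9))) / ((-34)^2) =83165 / 25432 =3.27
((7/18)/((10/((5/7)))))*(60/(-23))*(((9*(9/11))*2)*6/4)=-405/253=-1.60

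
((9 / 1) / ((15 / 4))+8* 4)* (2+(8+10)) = 688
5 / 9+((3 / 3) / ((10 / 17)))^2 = 3101 / 900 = 3.45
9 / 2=4.50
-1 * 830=-830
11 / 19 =0.58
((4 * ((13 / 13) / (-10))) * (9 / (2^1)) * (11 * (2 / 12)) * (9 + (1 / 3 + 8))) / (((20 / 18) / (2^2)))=-5148 / 25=-205.92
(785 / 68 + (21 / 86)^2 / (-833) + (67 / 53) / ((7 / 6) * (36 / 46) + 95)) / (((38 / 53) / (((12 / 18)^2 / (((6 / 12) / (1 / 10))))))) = 8494754281 / 5928672429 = 1.43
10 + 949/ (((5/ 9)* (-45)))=-699/ 25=-27.96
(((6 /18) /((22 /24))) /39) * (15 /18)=10 /1287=0.01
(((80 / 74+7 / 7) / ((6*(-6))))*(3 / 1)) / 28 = -11 / 1776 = -0.01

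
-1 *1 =-1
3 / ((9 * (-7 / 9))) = -3 / 7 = -0.43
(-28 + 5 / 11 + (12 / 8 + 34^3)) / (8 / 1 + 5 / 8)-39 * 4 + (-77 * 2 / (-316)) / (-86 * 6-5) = 4397.96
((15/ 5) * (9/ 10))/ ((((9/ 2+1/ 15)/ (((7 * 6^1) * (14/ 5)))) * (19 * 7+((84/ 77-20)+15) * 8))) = 174636/ 255505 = 0.68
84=84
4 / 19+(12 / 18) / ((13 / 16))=764 / 741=1.03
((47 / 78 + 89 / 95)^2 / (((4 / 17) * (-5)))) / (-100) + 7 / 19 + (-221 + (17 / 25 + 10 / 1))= -23053872549967 / 109816200000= -209.93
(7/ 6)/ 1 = 7/ 6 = 1.17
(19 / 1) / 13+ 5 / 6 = 179 / 78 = 2.29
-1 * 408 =-408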